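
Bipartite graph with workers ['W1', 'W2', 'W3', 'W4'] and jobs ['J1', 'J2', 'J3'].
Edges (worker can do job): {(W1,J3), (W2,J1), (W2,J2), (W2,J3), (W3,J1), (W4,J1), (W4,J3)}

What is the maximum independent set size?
Maximum independent set = 4

By König's theorem:
- Min vertex cover = Max matching = 3
- Max independent set = Total vertices - Min vertex cover
- Max independent set = 7 - 3 = 4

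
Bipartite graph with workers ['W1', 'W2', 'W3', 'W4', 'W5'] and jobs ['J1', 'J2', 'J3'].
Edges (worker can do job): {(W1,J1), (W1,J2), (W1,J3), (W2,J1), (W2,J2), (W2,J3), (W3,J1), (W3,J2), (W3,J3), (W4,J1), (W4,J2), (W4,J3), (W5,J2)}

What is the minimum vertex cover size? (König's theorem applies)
Minimum vertex cover size = 3

By König's theorem: in bipartite graphs,
min vertex cover = max matching = 3

Maximum matching has size 3, so minimum vertex cover also has size 3.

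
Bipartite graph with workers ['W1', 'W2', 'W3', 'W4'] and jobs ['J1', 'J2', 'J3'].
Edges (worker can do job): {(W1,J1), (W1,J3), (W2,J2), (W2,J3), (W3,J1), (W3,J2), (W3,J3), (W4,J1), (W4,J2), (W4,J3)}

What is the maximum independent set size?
Maximum independent set = 4

By König's theorem:
- Min vertex cover = Max matching = 3
- Max independent set = Total vertices - Min vertex cover
- Max independent set = 7 - 3 = 4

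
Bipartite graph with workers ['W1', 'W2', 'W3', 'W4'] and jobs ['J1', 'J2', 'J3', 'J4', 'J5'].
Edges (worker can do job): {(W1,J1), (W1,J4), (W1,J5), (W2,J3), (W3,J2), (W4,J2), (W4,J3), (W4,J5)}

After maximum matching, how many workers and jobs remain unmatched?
Unmatched: 0 workers, 1 jobs

Maximum matching size: 4
Workers: 4 total, 4 matched, 0 unmatched
Jobs: 5 total, 4 matched, 1 unmatched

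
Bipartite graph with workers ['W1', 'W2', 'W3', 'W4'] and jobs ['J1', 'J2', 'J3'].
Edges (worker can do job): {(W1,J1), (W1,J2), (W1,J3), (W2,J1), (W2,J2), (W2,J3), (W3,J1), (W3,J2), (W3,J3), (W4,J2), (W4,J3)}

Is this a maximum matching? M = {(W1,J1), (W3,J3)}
No, size 2 is not maximum

Proposed matching has size 2.
Maximum matching size for this graph: 3.

This is NOT maximum - can be improved to size 3.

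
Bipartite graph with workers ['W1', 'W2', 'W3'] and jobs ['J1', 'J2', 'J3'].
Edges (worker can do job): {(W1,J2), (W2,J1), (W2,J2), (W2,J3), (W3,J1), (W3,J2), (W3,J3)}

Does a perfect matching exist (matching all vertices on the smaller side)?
Yes, perfect matching exists (size 3)

Perfect matching: {(W1,J2), (W2,J3), (W3,J1)}
All 3 vertices on the smaller side are matched.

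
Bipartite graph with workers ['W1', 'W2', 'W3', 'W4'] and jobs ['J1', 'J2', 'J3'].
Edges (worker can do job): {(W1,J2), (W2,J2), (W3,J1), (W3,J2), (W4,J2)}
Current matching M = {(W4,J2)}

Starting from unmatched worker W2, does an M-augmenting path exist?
No augmenting path from W2

Alternating search from W2 reaches jobs: {J2}.
Every reachable job is already matched in M, and following those matched edges back to workers exposes no further unvisited jobs.
No M-augmenting path from W2 exists.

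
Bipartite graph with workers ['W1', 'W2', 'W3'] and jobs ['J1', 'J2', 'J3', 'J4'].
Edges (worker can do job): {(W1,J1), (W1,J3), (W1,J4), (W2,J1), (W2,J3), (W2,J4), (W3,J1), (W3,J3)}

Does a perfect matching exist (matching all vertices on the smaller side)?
Yes, perfect matching exists (size 3)

Perfect matching: {(W1,J3), (W2,J4), (W3,J1)}
All 3 vertices on the smaller side are matched.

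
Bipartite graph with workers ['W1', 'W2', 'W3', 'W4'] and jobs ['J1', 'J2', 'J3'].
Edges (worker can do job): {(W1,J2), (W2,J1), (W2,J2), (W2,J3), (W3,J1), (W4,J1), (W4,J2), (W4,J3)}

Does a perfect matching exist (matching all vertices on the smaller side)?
Yes, perfect matching exists (size 3)

Perfect matching: {(W1,J2), (W2,J3), (W4,J1)}
All 3 vertices on the smaller side are matched.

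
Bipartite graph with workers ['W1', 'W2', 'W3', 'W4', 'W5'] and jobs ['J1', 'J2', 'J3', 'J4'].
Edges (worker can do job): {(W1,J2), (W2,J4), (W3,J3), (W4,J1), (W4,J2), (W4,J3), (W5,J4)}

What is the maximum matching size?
Maximum matching size = 4

Maximum matching: {(W1,J2), (W3,J3), (W4,J1), (W5,J4)}
Size: 4

This assigns 4 workers to 4 distinct jobs.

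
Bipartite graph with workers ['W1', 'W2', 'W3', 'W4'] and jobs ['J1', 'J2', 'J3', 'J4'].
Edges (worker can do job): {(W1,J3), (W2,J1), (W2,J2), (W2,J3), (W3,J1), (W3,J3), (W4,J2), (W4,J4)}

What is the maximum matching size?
Maximum matching size = 4

Maximum matching: {(W1,J3), (W2,J2), (W3,J1), (W4,J4)}
Size: 4

This assigns 4 workers to 4 distinct jobs.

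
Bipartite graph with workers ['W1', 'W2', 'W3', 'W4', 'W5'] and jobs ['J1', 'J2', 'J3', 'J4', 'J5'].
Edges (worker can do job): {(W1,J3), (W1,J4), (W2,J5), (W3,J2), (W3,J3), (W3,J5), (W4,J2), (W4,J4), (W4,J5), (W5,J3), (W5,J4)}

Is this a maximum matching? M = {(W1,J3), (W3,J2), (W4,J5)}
No, size 3 is not maximum

Proposed matching has size 3.
Maximum matching size for this graph: 4.

This is NOT maximum - can be improved to size 4.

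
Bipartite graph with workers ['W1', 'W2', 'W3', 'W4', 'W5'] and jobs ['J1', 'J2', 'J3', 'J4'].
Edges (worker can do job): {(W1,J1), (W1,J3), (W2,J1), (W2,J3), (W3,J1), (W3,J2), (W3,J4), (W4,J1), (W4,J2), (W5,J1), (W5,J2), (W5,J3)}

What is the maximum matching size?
Maximum matching size = 4

Maximum matching: {(W1,J1), (W3,J4), (W4,J2), (W5,J3)}
Size: 4

This assigns 4 workers to 4 distinct jobs.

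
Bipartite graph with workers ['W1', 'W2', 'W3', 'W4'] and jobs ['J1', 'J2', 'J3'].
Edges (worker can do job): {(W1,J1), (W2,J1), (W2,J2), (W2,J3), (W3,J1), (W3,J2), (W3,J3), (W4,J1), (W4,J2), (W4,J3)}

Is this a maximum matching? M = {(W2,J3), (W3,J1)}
No, size 2 is not maximum

Proposed matching has size 2.
Maximum matching size for this graph: 3.

This is NOT maximum - can be improved to size 3.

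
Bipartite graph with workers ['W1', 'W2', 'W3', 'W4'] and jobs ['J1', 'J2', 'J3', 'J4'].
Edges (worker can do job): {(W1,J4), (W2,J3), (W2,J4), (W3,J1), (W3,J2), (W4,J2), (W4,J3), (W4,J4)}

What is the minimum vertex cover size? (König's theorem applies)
Minimum vertex cover size = 4

By König's theorem: in bipartite graphs,
min vertex cover = max matching = 4

Maximum matching has size 4, so minimum vertex cover also has size 4.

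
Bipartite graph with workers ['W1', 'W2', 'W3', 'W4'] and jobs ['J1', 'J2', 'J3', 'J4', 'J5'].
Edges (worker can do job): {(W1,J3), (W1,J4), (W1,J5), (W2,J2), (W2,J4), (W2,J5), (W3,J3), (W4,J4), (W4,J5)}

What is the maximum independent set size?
Maximum independent set = 5

By König's theorem:
- Min vertex cover = Max matching = 4
- Max independent set = Total vertices - Min vertex cover
- Max independent set = 9 - 4 = 5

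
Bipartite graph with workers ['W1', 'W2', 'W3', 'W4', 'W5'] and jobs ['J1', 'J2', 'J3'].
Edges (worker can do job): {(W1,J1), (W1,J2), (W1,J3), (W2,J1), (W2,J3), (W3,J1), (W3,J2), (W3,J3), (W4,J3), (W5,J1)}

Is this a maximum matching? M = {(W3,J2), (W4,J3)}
No, size 2 is not maximum

Proposed matching has size 2.
Maximum matching size for this graph: 3.

This is NOT maximum - can be improved to size 3.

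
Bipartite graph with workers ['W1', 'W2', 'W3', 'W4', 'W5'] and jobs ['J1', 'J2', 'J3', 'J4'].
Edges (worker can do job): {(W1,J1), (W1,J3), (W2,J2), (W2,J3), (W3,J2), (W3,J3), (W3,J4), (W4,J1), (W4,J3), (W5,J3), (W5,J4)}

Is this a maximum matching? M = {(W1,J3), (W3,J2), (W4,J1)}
No, size 3 is not maximum

Proposed matching has size 3.
Maximum matching size for this graph: 4.

This is NOT maximum - can be improved to size 4.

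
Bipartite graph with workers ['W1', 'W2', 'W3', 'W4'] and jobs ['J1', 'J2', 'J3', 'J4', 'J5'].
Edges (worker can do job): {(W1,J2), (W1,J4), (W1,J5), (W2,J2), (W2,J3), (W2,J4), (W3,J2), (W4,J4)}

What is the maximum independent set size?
Maximum independent set = 5

By König's theorem:
- Min vertex cover = Max matching = 4
- Max independent set = Total vertices - Min vertex cover
- Max independent set = 9 - 4 = 5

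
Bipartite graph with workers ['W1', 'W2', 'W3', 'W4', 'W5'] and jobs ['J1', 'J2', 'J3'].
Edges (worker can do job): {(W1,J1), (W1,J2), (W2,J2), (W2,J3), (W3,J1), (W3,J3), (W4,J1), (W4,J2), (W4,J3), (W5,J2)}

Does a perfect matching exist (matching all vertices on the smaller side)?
Yes, perfect matching exists (size 3)

Perfect matching: {(W3,J1), (W4,J3), (W5,J2)}
All 3 vertices on the smaller side are matched.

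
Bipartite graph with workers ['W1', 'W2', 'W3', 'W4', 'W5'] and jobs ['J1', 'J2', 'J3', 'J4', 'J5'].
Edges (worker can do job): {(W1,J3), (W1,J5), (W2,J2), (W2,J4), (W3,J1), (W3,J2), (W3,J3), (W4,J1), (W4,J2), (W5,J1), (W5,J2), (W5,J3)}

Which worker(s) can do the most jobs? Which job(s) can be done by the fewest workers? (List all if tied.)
Most versatile: W3, W5 (3 jobs); Least covered: J4, J5 (1 workers)

Worker degrees (jobs they can do): W1:2, W2:2, W3:3, W4:2, W5:3
Job degrees (workers who can do it): J1:3, J2:4, J3:3, J4:1, J5:1

Maximum worker degree is 3, achieved by: W3, W5
Minimum job degree is 1, achieved by: J4, J5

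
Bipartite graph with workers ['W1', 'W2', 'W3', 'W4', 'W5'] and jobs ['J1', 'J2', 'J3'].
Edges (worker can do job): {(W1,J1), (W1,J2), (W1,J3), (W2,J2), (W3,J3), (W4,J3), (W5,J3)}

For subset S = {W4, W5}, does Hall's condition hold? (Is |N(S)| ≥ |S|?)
No: |N(S)| = 1, |S| = 2

Subset S = {W4, W5}
Neighbors N(S) = {J3}

|N(S)| = 1, |S| = 2
Hall's condition: |N(S)| ≥ |S| is NOT satisfied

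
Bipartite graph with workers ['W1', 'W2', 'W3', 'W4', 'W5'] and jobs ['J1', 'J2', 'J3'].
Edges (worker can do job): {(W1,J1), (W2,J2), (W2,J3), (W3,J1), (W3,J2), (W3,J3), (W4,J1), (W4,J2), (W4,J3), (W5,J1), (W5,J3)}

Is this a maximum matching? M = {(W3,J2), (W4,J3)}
No, size 2 is not maximum

Proposed matching has size 2.
Maximum matching size for this graph: 3.

This is NOT maximum - can be improved to size 3.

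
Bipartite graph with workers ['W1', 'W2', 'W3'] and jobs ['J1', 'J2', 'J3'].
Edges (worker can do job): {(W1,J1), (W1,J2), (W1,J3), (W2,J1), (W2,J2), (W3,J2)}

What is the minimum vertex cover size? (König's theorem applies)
Minimum vertex cover size = 3

By König's theorem: in bipartite graphs,
min vertex cover = max matching = 3

Maximum matching has size 3, so minimum vertex cover also has size 3.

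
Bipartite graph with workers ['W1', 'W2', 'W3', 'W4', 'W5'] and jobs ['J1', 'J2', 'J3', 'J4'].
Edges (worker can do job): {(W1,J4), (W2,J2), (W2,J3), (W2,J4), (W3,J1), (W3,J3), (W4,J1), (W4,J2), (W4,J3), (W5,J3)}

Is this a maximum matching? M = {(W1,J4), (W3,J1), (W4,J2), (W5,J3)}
Yes, size 4 is maximum

Proposed matching has size 4.
Maximum matching size for this graph: 4.

This is a maximum matching.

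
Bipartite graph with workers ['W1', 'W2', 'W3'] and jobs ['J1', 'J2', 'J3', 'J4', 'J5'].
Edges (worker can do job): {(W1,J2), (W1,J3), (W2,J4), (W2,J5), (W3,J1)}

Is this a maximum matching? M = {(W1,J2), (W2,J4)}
No, size 2 is not maximum

Proposed matching has size 2.
Maximum matching size for this graph: 3.

This is NOT maximum - can be improved to size 3.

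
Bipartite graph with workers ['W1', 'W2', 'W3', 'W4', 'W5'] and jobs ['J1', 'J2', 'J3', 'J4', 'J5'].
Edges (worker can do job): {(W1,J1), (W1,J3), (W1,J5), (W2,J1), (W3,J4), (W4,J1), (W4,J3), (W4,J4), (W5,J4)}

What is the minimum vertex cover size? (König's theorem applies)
Minimum vertex cover size = 4

By König's theorem: in bipartite graphs,
min vertex cover = max matching = 4

Maximum matching has size 4, so minimum vertex cover also has size 4.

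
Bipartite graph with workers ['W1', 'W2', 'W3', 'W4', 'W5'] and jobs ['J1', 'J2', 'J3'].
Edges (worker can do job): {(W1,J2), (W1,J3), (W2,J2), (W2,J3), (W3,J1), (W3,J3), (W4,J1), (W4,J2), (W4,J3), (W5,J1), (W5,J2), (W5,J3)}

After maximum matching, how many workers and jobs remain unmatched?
Unmatched: 2 workers, 0 jobs

Maximum matching size: 3
Workers: 5 total, 3 matched, 2 unmatched
Jobs: 3 total, 3 matched, 0 unmatched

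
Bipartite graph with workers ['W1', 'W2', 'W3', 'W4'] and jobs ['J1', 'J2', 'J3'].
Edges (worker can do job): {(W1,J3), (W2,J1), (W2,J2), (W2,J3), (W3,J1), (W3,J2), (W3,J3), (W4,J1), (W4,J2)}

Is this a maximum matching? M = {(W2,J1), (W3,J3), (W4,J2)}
Yes, size 3 is maximum

Proposed matching has size 3.
Maximum matching size for this graph: 3.

This is a maximum matching.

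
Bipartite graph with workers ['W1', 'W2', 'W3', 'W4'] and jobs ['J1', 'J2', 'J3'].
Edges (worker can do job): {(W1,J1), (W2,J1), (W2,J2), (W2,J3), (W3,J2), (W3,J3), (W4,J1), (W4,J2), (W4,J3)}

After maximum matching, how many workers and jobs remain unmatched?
Unmatched: 1 workers, 0 jobs

Maximum matching size: 3
Workers: 4 total, 3 matched, 1 unmatched
Jobs: 3 total, 3 matched, 0 unmatched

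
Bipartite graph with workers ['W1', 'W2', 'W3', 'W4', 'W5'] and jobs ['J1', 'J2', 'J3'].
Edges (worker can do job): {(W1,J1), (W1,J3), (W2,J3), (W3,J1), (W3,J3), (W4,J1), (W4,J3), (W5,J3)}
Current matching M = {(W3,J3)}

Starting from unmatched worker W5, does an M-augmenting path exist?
Yes: W5 → J3 → W3 → J1

An M-augmenting path alternates non-matching / matching edges, starting and ending at unmatched vertices.
Path: W5 → J3 → W3 → J1
(J1 is unmatched in M, so the path is augmenting.)
Flipping edges along this path would increase |M| from 1 to 2.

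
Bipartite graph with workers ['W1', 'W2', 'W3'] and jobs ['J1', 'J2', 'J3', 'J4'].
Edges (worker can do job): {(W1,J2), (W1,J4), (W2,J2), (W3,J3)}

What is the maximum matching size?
Maximum matching size = 3

Maximum matching: {(W1,J4), (W2,J2), (W3,J3)}
Size: 3

This assigns 3 workers to 3 distinct jobs.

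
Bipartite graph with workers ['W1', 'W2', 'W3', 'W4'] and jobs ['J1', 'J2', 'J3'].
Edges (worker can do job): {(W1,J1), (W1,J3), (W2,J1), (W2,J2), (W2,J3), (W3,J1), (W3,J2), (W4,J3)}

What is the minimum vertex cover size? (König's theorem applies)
Minimum vertex cover size = 3

By König's theorem: in bipartite graphs,
min vertex cover = max matching = 3

Maximum matching has size 3, so minimum vertex cover also has size 3.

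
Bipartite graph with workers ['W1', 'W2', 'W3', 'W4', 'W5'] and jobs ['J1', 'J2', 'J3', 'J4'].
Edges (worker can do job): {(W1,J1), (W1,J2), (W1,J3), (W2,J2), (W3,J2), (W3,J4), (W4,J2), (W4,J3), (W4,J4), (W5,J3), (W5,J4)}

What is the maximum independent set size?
Maximum independent set = 5

By König's theorem:
- Min vertex cover = Max matching = 4
- Max independent set = Total vertices - Min vertex cover
- Max independent set = 9 - 4 = 5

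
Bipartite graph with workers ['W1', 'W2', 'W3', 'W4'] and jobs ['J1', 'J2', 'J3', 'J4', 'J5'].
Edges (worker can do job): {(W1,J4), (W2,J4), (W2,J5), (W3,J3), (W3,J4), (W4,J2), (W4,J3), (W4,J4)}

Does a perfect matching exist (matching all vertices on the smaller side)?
Yes, perfect matching exists (size 4)

Perfect matching: {(W1,J4), (W2,J5), (W3,J3), (W4,J2)}
All 4 vertices on the smaller side are matched.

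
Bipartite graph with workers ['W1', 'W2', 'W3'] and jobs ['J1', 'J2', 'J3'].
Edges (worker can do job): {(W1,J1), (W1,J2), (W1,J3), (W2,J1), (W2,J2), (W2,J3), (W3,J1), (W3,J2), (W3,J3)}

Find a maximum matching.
Matching: {(W1,J3), (W2,J1), (W3,J2)}

Maximum matching (size 3):
  W1 → J3
  W2 → J1
  W3 → J2

Each worker is assigned to at most one job, and each job to at most one worker.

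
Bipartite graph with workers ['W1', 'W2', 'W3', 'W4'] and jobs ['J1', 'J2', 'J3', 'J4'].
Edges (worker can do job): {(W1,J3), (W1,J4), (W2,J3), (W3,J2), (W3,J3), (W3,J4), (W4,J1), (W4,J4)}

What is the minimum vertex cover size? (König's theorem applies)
Minimum vertex cover size = 4

By König's theorem: in bipartite graphs,
min vertex cover = max matching = 4

Maximum matching has size 4, so minimum vertex cover also has size 4.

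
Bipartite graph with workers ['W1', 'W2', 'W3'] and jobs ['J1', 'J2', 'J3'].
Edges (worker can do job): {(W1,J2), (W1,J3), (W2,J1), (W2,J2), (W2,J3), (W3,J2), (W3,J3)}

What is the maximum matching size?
Maximum matching size = 3

Maximum matching: {(W1,J3), (W2,J1), (W3,J2)}
Size: 3

This assigns 3 workers to 3 distinct jobs.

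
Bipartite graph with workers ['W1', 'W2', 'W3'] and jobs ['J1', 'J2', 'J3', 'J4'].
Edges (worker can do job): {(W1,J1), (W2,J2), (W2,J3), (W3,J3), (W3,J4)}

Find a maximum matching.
Matching: {(W1,J1), (W2,J2), (W3,J3)}

Maximum matching (size 3):
  W1 → J1
  W2 → J2
  W3 → J3

Each worker is assigned to at most one job, and each job to at most one worker.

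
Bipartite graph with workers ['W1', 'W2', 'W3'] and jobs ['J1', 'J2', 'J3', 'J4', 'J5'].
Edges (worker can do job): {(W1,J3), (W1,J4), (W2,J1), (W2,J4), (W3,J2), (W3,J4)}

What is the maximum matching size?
Maximum matching size = 3

Maximum matching: {(W1,J3), (W2,J1), (W3,J4)}
Size: 3

This assigns 3 workers to 3 distinct jobs.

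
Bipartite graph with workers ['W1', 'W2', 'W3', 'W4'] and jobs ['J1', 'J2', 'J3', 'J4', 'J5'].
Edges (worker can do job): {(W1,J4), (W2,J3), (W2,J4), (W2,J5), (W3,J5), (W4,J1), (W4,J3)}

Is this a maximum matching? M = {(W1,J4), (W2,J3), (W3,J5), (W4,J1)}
Yes, size 4 is maximum

Proposed matching has size 4.
Maximum matching size for this graph: 4.

This is a maximum matching.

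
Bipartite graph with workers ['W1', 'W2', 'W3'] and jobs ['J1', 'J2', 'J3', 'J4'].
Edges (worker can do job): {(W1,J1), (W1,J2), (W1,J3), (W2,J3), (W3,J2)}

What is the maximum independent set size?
Maximum independent set = 4

By König's theorem:
- Min vertex cover = Max matching = 3
- Max independent set = Total vertices - Min vertex cover
- Max independent set = 7 - 3 = 4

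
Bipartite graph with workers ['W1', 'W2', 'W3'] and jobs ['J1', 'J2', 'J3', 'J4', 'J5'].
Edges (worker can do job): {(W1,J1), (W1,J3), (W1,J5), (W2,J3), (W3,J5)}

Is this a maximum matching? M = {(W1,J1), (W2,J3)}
No, size 2 is not maximum

Proposed matching has size 2.
Maximum matching size for this graph: 3.

This is NOT maximum - can be improved to size 3.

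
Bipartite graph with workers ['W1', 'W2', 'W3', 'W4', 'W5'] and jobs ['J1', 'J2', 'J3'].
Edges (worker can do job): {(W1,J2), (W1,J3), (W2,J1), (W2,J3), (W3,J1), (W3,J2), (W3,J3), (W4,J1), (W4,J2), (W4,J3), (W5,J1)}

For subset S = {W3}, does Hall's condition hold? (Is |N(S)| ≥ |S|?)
Yes: |N(S)| = 3, |S| = 1

Subset S = {W3}
Neighbors N(S) = {J1, J2, J3}

|N(S)| = 3, |S| = 1
Hall's condition: |N(S)| ≥ |S| is satisfied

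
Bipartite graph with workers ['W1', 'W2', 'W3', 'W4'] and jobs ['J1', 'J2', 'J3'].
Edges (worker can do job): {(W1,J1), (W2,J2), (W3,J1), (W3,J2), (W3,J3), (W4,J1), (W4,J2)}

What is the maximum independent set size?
Maximum independent set = 4

By König's theorem:
- Min vertex cover = Max matching = 3
- Max independent set = Total vertices - Min vertex cover
- Max independent set = 7 - 3 = 4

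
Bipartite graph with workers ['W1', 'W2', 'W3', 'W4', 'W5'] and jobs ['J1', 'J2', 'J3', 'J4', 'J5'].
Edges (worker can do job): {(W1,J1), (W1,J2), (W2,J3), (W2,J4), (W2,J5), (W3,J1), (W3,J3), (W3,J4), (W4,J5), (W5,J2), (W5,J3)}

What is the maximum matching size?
Maximum matching size = 5

Maximum matching: {(W1,J1), (W2,J3), (W3,J4), (W4,J5), (W5,J2)}
Size: 5

This assigns 5 workers to 5 distinct jobs.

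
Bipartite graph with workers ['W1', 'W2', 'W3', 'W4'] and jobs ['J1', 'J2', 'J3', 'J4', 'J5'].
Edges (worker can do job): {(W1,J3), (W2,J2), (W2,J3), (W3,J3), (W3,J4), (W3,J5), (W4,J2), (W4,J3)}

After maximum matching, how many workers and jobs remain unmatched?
Unmatched: 1 workers, 2 jobs

Maximum matching size: 3
Workers: 4 total, 3 matched, 1 unmatched
Jobs: 5 total, 3 matched, 2 unmatched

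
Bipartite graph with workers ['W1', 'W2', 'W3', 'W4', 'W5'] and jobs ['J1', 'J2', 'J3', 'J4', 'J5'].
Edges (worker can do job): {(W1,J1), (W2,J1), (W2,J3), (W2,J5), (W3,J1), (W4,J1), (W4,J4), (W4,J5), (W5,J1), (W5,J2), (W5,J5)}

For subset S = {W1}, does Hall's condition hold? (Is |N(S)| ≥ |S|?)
Yes: |N(S)| = 1, |S| = 1

Subset S = {W1}
Neighbors N(S) = {J1}

|N(S)| = 1, |S| = 1
Hall's condition: |N(S)| ≥ |S| is satisfied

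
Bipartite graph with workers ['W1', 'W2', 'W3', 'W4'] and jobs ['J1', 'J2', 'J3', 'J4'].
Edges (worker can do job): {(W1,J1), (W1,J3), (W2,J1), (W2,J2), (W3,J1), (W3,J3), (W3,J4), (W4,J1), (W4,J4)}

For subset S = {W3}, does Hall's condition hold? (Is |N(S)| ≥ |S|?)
Yes: |N(S)| = 3, |S| = 1

Subset S = {W3}
Neighbors N(S) = {J1, J3, J4}

|N(S)| = 3, |S| = 1
Hall's condition: |N(S)| ≥ |S| is satisfied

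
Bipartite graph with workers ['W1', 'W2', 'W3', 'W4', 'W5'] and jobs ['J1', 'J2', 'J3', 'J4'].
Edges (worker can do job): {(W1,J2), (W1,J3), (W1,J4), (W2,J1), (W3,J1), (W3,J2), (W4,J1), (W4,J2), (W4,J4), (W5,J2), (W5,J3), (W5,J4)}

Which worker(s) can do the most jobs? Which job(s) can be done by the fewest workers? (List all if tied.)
Most versatile: W1, W4, W5 (3 jobs); Least covered: J3 (2 workers)

Worker degrees (jobs they can do): W1:3, W2:1, W3:2, W4:3, W5:3
Job degrees (workers who can do it): J1:3, J2:4, J3:2, J4:3

Maximum worker degree is 3, achieved by: W1, W4, W5
Minimum job degree is 2, achieved by: J3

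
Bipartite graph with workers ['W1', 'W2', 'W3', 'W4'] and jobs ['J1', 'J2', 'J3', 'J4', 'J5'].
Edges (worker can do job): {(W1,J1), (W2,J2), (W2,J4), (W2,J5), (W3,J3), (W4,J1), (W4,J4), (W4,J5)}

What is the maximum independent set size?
Maximum independent set = 5

By König's theorem:
- Min vertex cover = Max matching = 4
- Max independent set = Total vertices - Min vertex cover
- Max independent set = 9 - 4 = 5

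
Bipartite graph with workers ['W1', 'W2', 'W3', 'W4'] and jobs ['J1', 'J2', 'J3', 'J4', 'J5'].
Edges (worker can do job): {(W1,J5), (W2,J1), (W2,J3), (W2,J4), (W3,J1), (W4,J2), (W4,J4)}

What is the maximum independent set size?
Maximum independent set = 5

By König's theorem:
- Min vertex cover = Max matching = 4
- Max independent set = Total vertices - Min vertex cover
- Max independent set = 9 - 4 = 5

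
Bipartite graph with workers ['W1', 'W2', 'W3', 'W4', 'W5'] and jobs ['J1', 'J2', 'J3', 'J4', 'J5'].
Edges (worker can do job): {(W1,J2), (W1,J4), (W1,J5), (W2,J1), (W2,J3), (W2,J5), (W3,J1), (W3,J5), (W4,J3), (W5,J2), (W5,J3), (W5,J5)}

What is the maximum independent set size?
Maximum independent set = 5

By König's theorem:
- Min vertex cover = Max matching = 5
- Max independent set = Total vertices - Min vertex cover
- Max independent set = 10 - 5 = 5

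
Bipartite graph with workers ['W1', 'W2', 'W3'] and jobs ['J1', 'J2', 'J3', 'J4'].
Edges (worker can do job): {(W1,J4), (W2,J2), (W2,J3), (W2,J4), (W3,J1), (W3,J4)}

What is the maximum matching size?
Maximum matching size = 3

Maximum matching: {(W1,J4), (W2,J2), (W3,J1)}
Size: 3

This assigns 3 workers to 3 distinct jobs.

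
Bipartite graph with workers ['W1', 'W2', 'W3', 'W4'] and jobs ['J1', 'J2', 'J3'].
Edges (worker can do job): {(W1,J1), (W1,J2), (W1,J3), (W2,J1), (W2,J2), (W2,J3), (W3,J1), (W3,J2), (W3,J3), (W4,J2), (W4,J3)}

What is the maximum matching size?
Maximum matching size = 3

Maximum matching: {(W1,J3), (W3,J1), (W4,J2)}
Size: 3

This assigns 3 workers to 3 distinct jobs.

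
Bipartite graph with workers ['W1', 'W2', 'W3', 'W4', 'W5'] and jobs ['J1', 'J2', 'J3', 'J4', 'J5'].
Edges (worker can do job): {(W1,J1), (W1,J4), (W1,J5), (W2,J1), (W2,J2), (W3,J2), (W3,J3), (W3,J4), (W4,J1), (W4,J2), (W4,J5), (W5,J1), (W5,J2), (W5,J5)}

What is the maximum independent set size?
Maximum independent set = 5

By König's theorem:
- Min vertex cover = Max matching = 5
- Max independent set = Total vertices - Min vertex cover
- Max independent set = 10 - 5 = 5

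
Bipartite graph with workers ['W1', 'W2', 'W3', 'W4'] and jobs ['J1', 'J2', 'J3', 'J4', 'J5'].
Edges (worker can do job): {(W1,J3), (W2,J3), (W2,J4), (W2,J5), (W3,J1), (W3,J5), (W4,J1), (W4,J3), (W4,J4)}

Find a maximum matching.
Matching: {(W1,J3), (W2,J4), (W3,J5), (W4,J1)}

Maximum matching (size 4):
  W1 → J3
  W2 → J4
  W3 → J5
  W4 → J1

Each worker is assigned to at most one job, and each job to at most one worker.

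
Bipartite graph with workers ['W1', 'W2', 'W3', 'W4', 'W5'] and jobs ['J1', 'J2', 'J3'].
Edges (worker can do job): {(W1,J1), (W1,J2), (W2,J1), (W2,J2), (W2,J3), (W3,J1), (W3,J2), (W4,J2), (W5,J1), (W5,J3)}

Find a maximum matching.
Matching: {(W1,J1), (W3,J2), (W5,J3)}

Maximum matching (size 3):
  W1 → J1
  W3 → J2
  W5 → J3

Each worker is assigned to at most one job, and each job to at most one worker.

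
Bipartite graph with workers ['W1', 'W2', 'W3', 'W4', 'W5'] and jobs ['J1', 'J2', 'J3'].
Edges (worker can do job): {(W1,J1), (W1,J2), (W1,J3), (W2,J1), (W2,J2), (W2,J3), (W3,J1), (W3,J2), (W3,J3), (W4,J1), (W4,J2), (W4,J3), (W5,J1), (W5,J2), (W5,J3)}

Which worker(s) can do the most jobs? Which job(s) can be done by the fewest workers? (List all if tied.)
Most versatile: W1, W2, W3, W4, W5 (3 jobs); Least covered: J1, J2, J3 (5 workers)

Worker degrees (jobs they can do): W1:3, W2:3, W3:3, W4:3, W5:3
Job degrees (workers who can do it): J1:5, J2:5, J3:5

Maximum worker degree is 3, achieved by: W1, W2, W3, W4, W5
Minimum job degree is 5, achieved by: J1, J2, J3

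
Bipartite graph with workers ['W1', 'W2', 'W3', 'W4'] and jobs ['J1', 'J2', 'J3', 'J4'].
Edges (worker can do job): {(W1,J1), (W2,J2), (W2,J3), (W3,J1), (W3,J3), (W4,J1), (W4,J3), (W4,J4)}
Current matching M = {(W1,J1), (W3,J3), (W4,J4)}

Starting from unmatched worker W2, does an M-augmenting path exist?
Yes: W2 → J2

An M-augmenting path alternates non-matching / matching edges, starting and ending at unmatched vertices.
Path: W2 → J2
(J2 is unmatched in M, so the path is augmenting.)
Flipping edges along this path would increase |M| from 3 to 4.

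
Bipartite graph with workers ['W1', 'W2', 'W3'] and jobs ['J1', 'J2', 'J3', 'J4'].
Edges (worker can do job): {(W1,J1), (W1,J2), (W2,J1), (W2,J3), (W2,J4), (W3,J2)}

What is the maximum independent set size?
Maximum independent set = 4

By König's theorem:
- Min vertex cover = Max matching = 3
- Max independent set = Total vertices - Min vertex cover
- Max independent set = 7 - 3 = 4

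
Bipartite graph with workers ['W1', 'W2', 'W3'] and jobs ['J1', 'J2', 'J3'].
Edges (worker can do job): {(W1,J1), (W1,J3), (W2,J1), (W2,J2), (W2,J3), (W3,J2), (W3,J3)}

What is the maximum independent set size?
Maximum independent set = 3

By König's theorem:
- Min vertex cover = Max matching = 3
- Max independent set = Total vertices - Min vertex cover
- Max independent set = 6 - 3 = 3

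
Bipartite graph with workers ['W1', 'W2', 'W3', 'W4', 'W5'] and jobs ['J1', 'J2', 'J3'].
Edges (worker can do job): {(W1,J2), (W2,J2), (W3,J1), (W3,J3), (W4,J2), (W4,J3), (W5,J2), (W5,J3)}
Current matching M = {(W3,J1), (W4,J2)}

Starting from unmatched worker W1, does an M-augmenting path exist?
Yes: W1 → J2 → W4 → J3

An M-augmenting path alternates non-matching / matching edges, starting and ending at unmatched vertices.
Path: W1 → J2 → W4 → J3
(J3 is unmatched in M, so the path is augmenting.)
Flipping edges along this path would increase |M| from 2 to 3.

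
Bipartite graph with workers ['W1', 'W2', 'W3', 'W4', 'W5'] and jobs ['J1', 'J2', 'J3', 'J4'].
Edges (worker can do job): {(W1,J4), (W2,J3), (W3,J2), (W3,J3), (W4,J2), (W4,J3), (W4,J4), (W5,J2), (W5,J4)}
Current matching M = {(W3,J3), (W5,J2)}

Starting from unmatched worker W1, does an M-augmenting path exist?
Yes: W1 → J4

An M-augmenting path alternates non-matching / matching edges, starting and ending at unmatched vertices.
Path: W1 → J4
(J4 is unmatched in M, so the path is augmenting.)
Flipping edges along this path would increase |M| from 2 to 3.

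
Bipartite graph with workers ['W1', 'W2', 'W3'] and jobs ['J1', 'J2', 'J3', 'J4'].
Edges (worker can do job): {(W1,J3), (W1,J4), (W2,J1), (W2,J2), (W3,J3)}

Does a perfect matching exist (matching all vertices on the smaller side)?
Yes, perfect matching exists (size 3)

Perfect matching: {(W1,J4), (W2,J1), (W3,J3)}
All 3 vertices on the smaller side are matched.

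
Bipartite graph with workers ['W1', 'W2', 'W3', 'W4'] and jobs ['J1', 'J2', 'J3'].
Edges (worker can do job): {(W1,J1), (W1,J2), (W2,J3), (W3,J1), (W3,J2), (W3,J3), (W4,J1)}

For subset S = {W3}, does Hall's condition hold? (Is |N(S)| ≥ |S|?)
Yes: |N(S)| = 3, |S| = 1

Subset S = {W3}
Neighbors N(S) = {J1, J2, J3}

|N(S)| = 3, |S| = 1
Hall's condition: |N(S)| ≥ |S| is satisfied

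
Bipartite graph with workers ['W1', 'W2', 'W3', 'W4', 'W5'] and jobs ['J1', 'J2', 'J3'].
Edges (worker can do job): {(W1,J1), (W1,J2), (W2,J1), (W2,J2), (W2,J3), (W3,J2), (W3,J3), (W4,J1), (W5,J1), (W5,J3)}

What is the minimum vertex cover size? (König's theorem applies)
Minimum vertex cover size = 3

By König's theorem: in bipartite graphs,
min vertex cover = max matching = 3

Maximum matching has size 3, so minimum vertex cover also has size 3.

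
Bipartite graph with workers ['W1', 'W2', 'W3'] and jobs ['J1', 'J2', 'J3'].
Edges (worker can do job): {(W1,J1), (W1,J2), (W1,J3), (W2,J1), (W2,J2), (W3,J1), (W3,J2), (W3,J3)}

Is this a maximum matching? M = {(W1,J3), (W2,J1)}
No, size 2 is not maximum

Proposed matching has size 2.
Maximum matching size for this graph: 3.

This is NOT maximum - can be improved to size 3.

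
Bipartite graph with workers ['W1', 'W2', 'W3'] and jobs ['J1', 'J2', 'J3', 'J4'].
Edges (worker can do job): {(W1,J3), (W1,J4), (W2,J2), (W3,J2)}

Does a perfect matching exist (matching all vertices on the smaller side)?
No, maximum matching has size 2 < 3

Maximum matching has size 2, need 3 for perfect matching.
Unmatched workers: ['W2']
Unmatched jobs: ['J1', 'J4']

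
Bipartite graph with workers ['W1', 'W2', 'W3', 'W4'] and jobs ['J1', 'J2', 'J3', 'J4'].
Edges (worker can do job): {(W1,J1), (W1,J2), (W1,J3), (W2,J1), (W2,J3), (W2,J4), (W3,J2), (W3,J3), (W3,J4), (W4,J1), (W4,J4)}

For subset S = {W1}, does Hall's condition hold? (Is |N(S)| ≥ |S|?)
Yes: |N(S)| = 3, |S| = 1

Subset S = {W1}
Neighbors N(S) = {J1, J2, J3}

|N(S)| = 3, |S| = 1
Hall's condition: |N(S)| ≥ |S| is satisfied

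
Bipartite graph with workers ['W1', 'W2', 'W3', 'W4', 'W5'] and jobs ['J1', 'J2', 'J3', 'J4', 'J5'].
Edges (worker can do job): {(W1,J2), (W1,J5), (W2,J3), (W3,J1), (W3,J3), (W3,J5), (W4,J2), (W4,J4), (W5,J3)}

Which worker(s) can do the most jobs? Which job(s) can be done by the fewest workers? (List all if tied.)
Most versatile: W3 (3 jobs); Least covered: J1, J4 (1 workers)

Worker degrees (jobs they can do): W1:2, W2:1, W3:3, W4:2, W5:1
Job degrees (workers who can do it): J1:1, J2:2, J3:3, J4:1, J5:2

Maximum worker degree is 3, achieved by: W3
Minimum job degree is 1, achieved by: J1, J4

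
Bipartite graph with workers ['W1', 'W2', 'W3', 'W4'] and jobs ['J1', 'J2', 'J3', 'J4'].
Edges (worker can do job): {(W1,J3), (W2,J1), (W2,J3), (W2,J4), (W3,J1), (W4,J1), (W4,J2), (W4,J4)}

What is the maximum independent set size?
Maximum independent set = 4

By König's theorem:
- Min vertex cover = Max matching = 4
- Max independent set = Total vertices - Min vertex cover
- Max independent set = 8 - 4 = 4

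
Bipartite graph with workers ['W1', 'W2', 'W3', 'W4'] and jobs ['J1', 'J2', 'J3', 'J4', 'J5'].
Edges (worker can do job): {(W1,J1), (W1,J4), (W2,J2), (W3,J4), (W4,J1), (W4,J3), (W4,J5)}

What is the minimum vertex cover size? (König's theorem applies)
Minimum vertex cover size = 4

By König's theorem: in bipartite graphs,
min vertex cover = max matching = 4

Maximum matching has size 4, so minimum vertex cover also has size 4.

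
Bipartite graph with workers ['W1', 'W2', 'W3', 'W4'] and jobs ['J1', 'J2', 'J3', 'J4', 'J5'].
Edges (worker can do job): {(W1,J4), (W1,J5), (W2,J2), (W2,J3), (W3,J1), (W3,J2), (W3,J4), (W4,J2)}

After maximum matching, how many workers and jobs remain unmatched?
Unmatched: 0 workers, 1 jobs

Maximum matching size: 4
Workers: 4 total, 4 matched, 0 unmatched
Jobs: 5 total, 4 matched, 1 unmatched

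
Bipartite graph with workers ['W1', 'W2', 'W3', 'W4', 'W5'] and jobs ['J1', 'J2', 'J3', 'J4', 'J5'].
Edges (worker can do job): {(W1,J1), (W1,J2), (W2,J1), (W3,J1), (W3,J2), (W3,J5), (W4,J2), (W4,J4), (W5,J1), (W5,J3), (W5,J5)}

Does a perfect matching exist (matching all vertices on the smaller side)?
Yes, perfect matching exists (size 5)

Perfect matching: {(W1,J2), (W2,J1), (W3,J5), (W4,J4), (W5,J3)}
All 5 vertices on the smaller side are matched.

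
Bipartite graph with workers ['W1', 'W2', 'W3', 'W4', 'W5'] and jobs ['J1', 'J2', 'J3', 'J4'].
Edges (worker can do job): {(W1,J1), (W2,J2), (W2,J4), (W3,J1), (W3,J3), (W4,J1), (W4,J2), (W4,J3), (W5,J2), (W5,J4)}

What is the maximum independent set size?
Maximum independent set = 5

By König's theorem:
- Min vertex cover = Max matching = 4
- Max independent set = Total vertices - Min vertex cover
- Max independent set = 9 - 4 = 5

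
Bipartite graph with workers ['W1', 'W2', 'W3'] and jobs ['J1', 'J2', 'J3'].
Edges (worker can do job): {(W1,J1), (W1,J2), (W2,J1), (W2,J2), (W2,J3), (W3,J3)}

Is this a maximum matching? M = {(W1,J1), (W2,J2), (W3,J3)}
Yes, size 3 is maximum

Proposed matching has size 3.
Maximum matching size for this graph: 3.

This is a maximum matching.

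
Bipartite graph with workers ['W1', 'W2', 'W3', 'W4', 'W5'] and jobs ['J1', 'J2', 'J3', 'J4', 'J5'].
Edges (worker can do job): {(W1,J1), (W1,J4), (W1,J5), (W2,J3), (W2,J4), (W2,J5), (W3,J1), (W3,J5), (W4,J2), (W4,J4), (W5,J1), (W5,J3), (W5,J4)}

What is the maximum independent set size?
Maximum independent set = 5

By König's theorem:
- Min vertex cover = Max matching = 5
- Max independent set = Total vertices - Min vertex cover
- Max independent set = 10 - 5 = 5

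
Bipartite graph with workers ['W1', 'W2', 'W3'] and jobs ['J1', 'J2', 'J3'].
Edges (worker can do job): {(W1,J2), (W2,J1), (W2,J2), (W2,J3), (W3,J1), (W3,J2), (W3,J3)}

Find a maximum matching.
Matching: {(W1,J2), (W2,J1), (W3,J3)}

Maximum matching (size 3):
  W1 → J2
  W2 → J1
  W3 → J3

Each worker is assigned to at most one job, and each job to at most one worker.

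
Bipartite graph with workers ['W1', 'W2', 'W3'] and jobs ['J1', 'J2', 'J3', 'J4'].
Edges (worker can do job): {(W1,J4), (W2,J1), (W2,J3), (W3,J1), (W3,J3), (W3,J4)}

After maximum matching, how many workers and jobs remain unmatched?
Unmatched: 0 workers, 1 jobs

Maximum matching size: 3
Workers: 3 total, 3 matched, 0 unmatched
Jobs: 4 total, 3 matched, 1 unmatched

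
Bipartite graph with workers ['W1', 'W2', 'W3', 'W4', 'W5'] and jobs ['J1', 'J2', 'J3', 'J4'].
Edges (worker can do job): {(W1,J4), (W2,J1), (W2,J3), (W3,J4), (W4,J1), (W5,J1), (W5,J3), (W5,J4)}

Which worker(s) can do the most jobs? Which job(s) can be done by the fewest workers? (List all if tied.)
Most versatile: W5 (3 jobs); Least covered: J2 (0 workers)

Worker degrees (jobs they can do): W1:1, W2:2, W3:1, W4:1, W5:3
Job degrees (workers who can do it): J1:3, J2:0, J3:2, J4:3

Maximum worker degree is 3, achieved by: W5
Minimum job degree is 0, achieved by: J2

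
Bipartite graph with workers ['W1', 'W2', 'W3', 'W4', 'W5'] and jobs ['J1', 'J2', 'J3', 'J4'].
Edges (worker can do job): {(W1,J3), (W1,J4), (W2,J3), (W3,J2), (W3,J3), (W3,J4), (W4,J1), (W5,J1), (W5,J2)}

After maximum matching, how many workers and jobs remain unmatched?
Unmatched: 1 workers, 0 jobs

Maximum matching size: 4
Workers: 5 total, 4 matched, 1 unmatched
Jobs: 4 total, 4 matched, 0 unmatched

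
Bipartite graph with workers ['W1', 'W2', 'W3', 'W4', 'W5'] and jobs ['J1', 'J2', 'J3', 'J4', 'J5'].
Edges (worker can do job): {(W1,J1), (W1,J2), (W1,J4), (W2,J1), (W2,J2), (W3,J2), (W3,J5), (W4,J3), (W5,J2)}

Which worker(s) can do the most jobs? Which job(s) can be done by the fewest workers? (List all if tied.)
Most versatile: W1 (3 jobs); Least covered: J3, J4, J5 (1 workers)

Worker degrees (jobs they can do): W1:3, W2:2, W3:2, W4:1, W5:1
Job degrees (workers who can do it): J1:2, J2:4, J3:1, J4:1, J5:1

Maximum worker degree is 3, achieved by: W1
Minimum job degree is 1, achieved by: J3, J4, J5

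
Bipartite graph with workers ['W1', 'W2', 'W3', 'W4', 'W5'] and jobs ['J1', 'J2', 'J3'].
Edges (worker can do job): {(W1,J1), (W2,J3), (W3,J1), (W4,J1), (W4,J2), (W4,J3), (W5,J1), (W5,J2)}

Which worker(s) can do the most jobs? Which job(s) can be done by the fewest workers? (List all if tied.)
Most versatile: W4 (3 jobs); Least covered: J2, J3 (2 workers)

Worker degrees (jobs they can do): W1:1, W2:1, W3:1, W4:3, W5:2
Job degrees (workers who can do it): J1:4, J2:2, J3:2

Maximum worker degree is 3, achieved by: W4
Minimum job degree is 2, achieved by: J2, J3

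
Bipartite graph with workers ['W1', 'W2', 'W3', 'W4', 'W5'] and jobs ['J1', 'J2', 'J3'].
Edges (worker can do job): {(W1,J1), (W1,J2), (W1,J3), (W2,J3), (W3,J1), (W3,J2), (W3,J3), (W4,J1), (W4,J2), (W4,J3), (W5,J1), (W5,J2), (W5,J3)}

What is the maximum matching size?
Maximum matching size = 3

Maximum matching: {(W3,J2), (W4,J3), (W5,J1)}
Size: 3

This assigns 3 workers to 3 distinct jobs.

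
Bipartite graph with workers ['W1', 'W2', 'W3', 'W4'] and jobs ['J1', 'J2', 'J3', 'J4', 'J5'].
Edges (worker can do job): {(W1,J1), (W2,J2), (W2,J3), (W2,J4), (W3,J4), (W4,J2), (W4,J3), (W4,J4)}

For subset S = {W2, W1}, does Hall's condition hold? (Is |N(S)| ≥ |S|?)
Yes: |N(S)| = 4, |S| = 2

Subset S = {W2, W1}
Neighbors N(S) = {J1, J2, J3, J4}

|N(S)| = 4, |S| = 2
Hall's condition: |N(S)| ≥ |S| is satisfied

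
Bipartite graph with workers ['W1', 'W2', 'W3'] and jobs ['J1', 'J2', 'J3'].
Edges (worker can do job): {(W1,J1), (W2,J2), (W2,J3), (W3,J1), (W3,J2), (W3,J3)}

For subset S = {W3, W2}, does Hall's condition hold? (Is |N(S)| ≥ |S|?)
Yes: |N(S)| = 3, |S| = 2

Subset S = {W3, W2}
Neighbors N(S) = {J1, J2, J3}

|N(S)| = 3, |S| = 2
Hall's condition: |N(S)| ≥ |S| is satisfied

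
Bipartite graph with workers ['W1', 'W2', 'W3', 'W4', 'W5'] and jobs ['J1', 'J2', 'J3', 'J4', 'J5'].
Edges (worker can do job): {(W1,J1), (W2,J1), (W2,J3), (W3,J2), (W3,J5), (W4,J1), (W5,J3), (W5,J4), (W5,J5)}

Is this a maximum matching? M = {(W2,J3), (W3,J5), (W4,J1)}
No, size 3 is not maximum

Proposed matching has size 3.
Maximum matching size for this graph: 4.

This is NOT maximum - can be improved to size 4.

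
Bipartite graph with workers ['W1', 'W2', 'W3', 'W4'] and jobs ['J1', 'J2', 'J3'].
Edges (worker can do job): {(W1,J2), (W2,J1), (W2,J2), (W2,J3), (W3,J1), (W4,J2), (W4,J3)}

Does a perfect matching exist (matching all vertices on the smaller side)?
Yes, perfect matching exists (size 3)

Perfect matching: {(W1,J2), (W3,J1), (W4,J3)}
All 3 vertices on the smaller side are matched.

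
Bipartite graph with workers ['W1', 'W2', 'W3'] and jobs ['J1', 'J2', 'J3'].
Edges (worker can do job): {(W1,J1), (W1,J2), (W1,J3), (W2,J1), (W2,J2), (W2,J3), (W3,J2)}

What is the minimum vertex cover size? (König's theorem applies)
Minimum vertex cover size = 3

By König's theorem: in bipartite graphs,
min vertex cover = max matching = 3

Maximum matching has size 3, so minimum vertex cover also has size 3.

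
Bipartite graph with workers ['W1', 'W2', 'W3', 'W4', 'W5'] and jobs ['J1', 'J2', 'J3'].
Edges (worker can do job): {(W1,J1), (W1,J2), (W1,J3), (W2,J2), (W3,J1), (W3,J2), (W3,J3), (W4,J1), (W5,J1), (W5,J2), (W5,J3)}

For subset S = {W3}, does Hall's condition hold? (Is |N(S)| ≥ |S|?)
Yes: |N(S)| = 3, |S| = 1

Subset S = {W3}
Neighbors N(S) = {J1, J2, J3}

|N(S)| = 3, |S| = 1
Hall's condition: |N(S)| ≥ |S| is satisfied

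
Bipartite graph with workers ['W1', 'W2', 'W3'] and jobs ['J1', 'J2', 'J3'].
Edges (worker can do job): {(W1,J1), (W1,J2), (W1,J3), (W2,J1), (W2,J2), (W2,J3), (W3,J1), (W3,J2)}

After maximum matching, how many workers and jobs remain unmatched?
Unmatched: 0 workers, 0 jobs

Maximum matching size: 3
Workers: 3 total, 3 matched, 0 unmatched
Jobs: 3 total, 3 matched, 0 unmatched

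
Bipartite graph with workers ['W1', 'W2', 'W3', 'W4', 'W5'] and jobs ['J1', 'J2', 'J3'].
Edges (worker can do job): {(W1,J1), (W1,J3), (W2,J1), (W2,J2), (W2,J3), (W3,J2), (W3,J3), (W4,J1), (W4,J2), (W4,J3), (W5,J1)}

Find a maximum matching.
Matching: {(W3,J3), (W4,J2), (W5,J1)}

Maximum matching (size 3):
  W3 → J3
  W4 → J2
  W5 → J1

Each worker is assigned to at most one job, and each job to at most one worker.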